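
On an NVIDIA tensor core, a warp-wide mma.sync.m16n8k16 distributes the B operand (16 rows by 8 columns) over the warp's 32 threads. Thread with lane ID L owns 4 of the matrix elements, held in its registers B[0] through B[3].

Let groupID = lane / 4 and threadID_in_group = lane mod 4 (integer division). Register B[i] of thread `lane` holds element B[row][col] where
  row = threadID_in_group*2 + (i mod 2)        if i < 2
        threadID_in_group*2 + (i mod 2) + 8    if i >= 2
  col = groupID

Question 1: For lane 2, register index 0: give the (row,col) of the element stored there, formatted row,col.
L=2=>grp=2>>2=0, tig=2&3=2
[0]=>row 2·2+0+0=4  col grp=0

4,0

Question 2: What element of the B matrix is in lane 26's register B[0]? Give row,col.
26: grp=6,tig=2
[0] (2*2+0+0,6) = (4,6)

4,6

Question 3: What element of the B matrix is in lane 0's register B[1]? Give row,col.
1,0

0: gr=0,th=0
[1] (0*2+1+0,0) = (1,0)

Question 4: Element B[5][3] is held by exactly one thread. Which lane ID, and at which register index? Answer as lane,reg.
14,1

c=3→G=3  r=5→rhi=0,T=2,p=1
L=3*4+2=14  i=0*2+1=1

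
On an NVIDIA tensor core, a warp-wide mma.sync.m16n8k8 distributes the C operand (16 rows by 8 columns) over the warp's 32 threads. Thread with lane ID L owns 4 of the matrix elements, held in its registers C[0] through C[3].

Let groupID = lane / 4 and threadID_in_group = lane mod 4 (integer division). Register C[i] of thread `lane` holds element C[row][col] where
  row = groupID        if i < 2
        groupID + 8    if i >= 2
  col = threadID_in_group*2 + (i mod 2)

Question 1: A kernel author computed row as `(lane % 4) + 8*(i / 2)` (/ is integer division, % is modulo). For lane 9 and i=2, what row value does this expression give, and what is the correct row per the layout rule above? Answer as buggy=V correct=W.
buggy=9 correct=10

`(lane % 4) + 8*(i / 2)`[9,2]→9
L=9→G=9>>2=2, T=9&3=1
[2]→row 2+8=10  col 1·2+0=2
row: 9 vs 10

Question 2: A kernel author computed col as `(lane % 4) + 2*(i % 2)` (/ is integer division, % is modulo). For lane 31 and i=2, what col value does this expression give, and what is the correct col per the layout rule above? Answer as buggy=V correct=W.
`(lane % 4) + 2*(i % 2)`[31,2]->3
lane 31: gid=7 (31/4), tid=3 (31%4)
i=2: r=7+8=15, c=3*2+0=6
col: 3 vs 6

buggy=3 correct=6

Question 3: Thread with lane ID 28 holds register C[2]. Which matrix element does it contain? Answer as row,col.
L=28->g=28>>2=7, t=28&3=0
[2]->row 7+8=15  col 0·2+0=0

15,0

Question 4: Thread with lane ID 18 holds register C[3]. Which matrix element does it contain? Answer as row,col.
12,5

lane 18: gr=4 (18/4), th=2 (18%4)
i=3: r=4+8=12, c=2*2+1=5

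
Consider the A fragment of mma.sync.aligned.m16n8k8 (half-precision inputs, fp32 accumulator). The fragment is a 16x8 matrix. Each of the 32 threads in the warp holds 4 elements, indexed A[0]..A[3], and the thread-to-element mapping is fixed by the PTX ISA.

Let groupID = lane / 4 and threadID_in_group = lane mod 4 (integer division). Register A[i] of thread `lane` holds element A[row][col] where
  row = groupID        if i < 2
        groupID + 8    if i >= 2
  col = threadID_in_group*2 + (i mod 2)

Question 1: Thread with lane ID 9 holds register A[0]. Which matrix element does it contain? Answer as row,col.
lane 9->9/4=2, 9 mod 4=1
i=0  r:2+0->2  c:2·1+0->2

2,2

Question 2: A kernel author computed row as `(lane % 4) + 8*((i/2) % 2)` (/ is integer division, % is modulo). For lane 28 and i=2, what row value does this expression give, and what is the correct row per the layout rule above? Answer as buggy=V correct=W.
`(lane % 4) + 8*((i/2) % 2)`[28,2]→8
L=28→G=28>>2=7, T=28&3=0
[2]→row 7+8=15  col 0·2+0=0
row: 8 vs 15

buggy=8 correct=15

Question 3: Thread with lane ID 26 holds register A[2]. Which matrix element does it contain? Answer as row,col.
14,4

lane 26⇒26/4=6, 26 mod 4=2
i=2  r:6+8⇒14  c:2·2+0⇒4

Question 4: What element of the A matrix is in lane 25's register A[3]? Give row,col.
lane 25=>25/4=6, 25 mod 4=1
i=3  r:6+8=>14  c:2·1+1=>3

14,3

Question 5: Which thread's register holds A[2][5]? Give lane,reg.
r=2→G=2,rhi=0  c=5→T=2,p=1
L=2*4+2=10  i=0*2+1=1

10,1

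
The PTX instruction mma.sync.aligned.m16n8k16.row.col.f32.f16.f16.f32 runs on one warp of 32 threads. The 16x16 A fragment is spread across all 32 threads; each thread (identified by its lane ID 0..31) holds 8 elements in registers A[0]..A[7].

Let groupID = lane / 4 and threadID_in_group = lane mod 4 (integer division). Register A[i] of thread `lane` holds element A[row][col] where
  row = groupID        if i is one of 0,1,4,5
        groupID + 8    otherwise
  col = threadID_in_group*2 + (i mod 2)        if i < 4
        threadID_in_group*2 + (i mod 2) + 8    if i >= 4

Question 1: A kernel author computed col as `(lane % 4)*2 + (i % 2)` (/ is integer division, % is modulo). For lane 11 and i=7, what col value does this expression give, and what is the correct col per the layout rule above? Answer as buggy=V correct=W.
`(lane % 4)*2 + (i % 2)`[11,7]->7
L=11->g=11>>2=2, t=11&3=3
[7]->row 2+8=10  col 3·2+1+8=15
col: 7 vs 15

buggy=7 correct=15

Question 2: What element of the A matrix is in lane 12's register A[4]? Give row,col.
3,8

lane 12: G=3 (12/4), T=0 (12%4)
i=4: r=3+0=3, c=0*2+0+8=8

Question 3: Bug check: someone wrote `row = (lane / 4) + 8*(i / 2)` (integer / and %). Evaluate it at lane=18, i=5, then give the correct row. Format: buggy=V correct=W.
buggy=20 correct=4

`(lane / 4) + 8*(i / 2)`[18,5]->20
18: gid=4,tid=2
[5] (4+0,2*2+1+8) = (4,13)
row: 20 vs 4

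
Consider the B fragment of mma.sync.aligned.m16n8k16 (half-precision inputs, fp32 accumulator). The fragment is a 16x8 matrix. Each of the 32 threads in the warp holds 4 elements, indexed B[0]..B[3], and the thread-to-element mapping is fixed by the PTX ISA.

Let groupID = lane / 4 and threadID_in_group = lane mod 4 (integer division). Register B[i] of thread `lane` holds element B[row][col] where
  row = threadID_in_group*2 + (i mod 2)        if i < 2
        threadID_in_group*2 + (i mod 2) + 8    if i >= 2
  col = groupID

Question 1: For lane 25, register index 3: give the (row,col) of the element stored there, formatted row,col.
11,6

lane 25: gid=6 (25/4), tid=1 (25%4)
i=3: r=1*2+1+8=11, c=gid=6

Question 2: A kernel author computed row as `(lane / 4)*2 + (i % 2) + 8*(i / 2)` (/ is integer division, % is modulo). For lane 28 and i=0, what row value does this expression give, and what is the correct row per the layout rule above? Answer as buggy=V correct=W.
buggy=14 correct=0

`(lane / 4)*2 + (i % 2) + 8*(i / 2)`[28,0]=>14
L=28=>grp=28>>2=7, tig=28&3=0
[0]=>row 0·2+0+0=0  col grp=7
row: 14 vs 0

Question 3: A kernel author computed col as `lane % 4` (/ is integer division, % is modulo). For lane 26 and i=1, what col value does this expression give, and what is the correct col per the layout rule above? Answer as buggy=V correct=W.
`lane % 4`[26,1]->2
lane 26: gid=6 (26/4), tid=2 (26%4)
i=1: r=2*2+1+0=5, c=gid=6
col: 2 vs 6

buggy=2 correct=6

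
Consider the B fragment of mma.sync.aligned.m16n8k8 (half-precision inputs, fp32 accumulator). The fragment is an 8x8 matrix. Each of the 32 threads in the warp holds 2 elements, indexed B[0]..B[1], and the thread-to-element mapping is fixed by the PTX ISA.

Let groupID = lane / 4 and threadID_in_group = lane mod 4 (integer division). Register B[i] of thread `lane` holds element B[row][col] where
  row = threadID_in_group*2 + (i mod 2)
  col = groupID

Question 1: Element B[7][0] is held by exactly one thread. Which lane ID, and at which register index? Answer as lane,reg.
3,1

c:0=>grp=0  r:7=>tig=3,lo=1
L=0*4+3=3  i=1=1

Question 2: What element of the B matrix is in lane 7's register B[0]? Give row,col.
lane 7=>7/4=1, 7 mod 4=3
i=0  r:2·3+0=>6  c:1

6,1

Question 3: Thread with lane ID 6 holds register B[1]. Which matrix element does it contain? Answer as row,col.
lane 6: G=1 (6/4), T=2 (6%4)
i=1: r=2*2+1=5, c=G=1

5,1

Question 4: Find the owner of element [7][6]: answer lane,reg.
c:6=>grp=6  r:7=>tig=3,lo=1
L=6*4+3=27  i=1=1

27,1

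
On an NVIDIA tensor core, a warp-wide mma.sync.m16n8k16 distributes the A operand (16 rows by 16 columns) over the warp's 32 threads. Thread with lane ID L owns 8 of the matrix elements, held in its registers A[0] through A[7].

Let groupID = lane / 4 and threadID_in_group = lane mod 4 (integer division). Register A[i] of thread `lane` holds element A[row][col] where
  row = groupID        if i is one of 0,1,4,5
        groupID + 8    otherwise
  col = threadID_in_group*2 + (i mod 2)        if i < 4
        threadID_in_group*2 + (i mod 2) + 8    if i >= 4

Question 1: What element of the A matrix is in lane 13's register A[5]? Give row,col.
lane 13: gr=3 (13/4), th=1 (13%4)
i=5: r=3+0=3, c=1*2+1+8=11

3,11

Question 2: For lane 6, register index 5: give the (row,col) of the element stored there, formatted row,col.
1,13

6: g=1,t=2
[5] (1+0,2*2+1+8) = (1,13)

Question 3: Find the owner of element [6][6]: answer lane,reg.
27,0

r: 6->gid=6,r8=0  c: 6->c8=0,tid=3,i&1=0
L=6*4+3=27  i=0*4+0*2+0=0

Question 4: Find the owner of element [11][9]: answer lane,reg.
12,7

r=11->g=3,rb=1  c=9->cb=1,t=0,b0=1
L=3*4+0=12  i=1*4+1*2+1=7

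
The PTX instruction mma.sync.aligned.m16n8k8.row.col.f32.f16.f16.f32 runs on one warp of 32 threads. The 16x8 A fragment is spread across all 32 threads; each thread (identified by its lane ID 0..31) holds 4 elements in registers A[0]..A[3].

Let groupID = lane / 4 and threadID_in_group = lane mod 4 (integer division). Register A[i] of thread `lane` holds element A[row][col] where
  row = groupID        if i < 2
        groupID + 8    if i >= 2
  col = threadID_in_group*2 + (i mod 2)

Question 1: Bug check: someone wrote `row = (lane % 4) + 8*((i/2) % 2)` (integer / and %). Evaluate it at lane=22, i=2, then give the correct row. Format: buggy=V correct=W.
`(lane % 4) + 8*((i/2) % 2)`[22,2]->10
lane 22: g=5 (22/4), t=2 (22%4)
i=2: r=5+8=13, c=2*2+0=4
row: 10 vs 13

buggy=10 correct=13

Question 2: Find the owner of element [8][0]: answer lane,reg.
0,2

r=8→G=0,rhi=1  c=0→T=0,p=0
L=0*4+0=0  i=1*2+0=2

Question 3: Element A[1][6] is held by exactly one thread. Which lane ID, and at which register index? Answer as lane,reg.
7,0

r=1→G=1,rhi=0  c=6→T=3,p=0
L=1*4+3=7  i=0*2+0=0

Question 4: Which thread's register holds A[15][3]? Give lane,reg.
r=15->g=7,rb=1  c=3->t=1,b0=1
L=7*4+1=29  i=1*2+1=3

29,3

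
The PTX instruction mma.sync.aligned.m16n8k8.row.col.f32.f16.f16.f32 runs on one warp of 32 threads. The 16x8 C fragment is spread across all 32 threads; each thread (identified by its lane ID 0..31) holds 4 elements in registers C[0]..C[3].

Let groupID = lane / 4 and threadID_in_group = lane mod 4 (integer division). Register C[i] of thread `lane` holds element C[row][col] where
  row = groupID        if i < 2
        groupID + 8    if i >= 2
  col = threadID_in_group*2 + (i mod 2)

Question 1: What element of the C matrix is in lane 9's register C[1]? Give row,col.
lane 9: G=2 (9/4), T=1 (9%4)
i=1: r=2+0=2, c=1*2+1=3

2,3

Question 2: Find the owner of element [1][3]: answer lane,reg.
r=1->g=1,rb=0  c=3->t=1,b0=1
L=1*4+1=5  i=0*2+1=1

5,1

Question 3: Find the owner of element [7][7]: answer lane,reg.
31,1

r=7->g=7,rb=0  c=7->t=3,b0=1
L=7*4+3=31  i=0*2+1=1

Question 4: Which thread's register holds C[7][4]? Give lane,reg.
r=7->g=7,rb=0  c=4->t=2,b0=0
L=7*4+2=30  i=0*2+0=0

30,0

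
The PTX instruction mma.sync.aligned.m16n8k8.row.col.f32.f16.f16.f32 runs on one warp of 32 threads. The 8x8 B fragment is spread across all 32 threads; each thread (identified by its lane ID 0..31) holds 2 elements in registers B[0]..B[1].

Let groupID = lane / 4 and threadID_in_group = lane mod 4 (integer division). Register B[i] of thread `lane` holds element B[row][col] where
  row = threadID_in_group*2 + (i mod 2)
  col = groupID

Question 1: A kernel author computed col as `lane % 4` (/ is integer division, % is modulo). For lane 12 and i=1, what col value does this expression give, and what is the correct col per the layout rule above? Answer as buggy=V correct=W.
`lane % 4`[12,1]→0
L=12→G=12>>2=3, T=12&3=0
[1]→row 0·2+1=1  col G=3
col: 0 vs 3

buggy=0 correct=3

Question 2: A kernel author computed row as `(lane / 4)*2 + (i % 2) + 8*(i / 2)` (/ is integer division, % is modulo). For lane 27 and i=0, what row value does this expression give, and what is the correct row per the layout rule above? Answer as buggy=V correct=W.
`(lane / 4)*2 + (i % 2) + 8*(i / 2)`[27,0]⇒12
lane 27: gr=6 (27/4), th=3 (27%4)
i=0: r=3*2+0=6, c=gr=6
row: 12 vs 6

buggy=12 correct=6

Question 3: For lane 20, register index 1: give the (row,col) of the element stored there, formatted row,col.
1,5

lane 20: gid=5 (20/4), tid=0 (20%4)
i=1: r=0*2+1=1, c=gid=5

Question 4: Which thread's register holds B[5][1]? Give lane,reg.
c: 1->gid=1  r: 5->tid=2,i&1=1
L=1*4+2=6  i=1=1

6,1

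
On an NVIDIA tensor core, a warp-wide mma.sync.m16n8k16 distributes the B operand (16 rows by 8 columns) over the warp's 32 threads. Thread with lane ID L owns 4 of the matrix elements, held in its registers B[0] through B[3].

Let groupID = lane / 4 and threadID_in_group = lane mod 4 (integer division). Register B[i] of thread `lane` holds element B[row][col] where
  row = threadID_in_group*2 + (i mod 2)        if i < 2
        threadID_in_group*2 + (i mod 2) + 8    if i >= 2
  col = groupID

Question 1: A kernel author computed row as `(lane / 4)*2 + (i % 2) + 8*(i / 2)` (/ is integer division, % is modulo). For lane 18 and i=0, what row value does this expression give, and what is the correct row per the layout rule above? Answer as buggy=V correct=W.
`(lane / 4)*2 + (i % 2) + 8*(i / 2)`[18,0]->8
L=18->gid=18>>2=4, tid=18&3=2
[0]->row 2·2+0+0=4  col gid=4
row: 8 vs 4

buggy=8 correct=4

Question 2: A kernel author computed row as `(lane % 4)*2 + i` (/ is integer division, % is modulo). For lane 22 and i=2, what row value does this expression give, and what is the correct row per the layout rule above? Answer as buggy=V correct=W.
buggy=6 correct=12

`(lane % 4)*2 + i`[22,2]->6
lane 22: g=5 (22/4), t=2 (22%4)
i=2: r=2*2+0+8=12, c=g=5
row: 6 vs 12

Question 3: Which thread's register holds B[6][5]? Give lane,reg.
c=5⇒gr=5  r=6⇒Rb=0,th=3,odd=0
L=5*4+3=23  i=0*2+0=0

23,0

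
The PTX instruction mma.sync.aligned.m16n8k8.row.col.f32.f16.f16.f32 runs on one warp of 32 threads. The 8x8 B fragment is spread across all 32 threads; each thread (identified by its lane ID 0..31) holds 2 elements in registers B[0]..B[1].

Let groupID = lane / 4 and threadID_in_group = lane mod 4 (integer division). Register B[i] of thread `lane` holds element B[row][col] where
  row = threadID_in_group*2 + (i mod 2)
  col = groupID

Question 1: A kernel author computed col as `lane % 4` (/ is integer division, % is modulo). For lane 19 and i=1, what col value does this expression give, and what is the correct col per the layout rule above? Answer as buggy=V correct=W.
buggy=3 correct=4

`lane % 4`[19,1]->3
L=19->gid=19>>2=4, tid=19&3=3
[1]->row 3·2+1=7  col gid=4
col: 3 vs 4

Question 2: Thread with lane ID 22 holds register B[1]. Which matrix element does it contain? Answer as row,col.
5,5

lane 22→22/4=5, 22 mod 4=2
i=1  r:2·2+1→5  c:5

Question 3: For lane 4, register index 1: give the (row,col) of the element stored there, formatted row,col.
4: G=1,T=0
[1] (0*2+1,1) = (1,1)

1,1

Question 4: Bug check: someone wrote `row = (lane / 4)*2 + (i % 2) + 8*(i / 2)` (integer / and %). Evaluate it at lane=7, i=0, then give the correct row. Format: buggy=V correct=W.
`(lane / 4)*2 + (i % 2) + 8*(i / 2)`[7,0]→2
lane 7: G=1 (7/4), T=3 (7%4)
i=0: r=3*2+0=6, c=G=1
row: 2 vs 6

buggy=2 correct=6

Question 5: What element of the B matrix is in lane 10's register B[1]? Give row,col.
lane 10⇒10/4=2, 10 mod 4=2
i=1  r:2·2+1⇒5  c:2

5,2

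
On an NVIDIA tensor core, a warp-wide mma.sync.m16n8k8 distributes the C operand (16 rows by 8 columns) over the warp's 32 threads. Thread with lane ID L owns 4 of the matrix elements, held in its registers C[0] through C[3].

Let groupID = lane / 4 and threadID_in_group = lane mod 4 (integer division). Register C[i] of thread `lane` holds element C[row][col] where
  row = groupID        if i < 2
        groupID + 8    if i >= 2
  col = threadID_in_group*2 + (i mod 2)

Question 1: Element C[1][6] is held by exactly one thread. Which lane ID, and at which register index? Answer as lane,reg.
7,0

r:1=>grp=1,rB=0  c:6=>tig=3,lo=0
L=1*4+3=7  i=0*2+0=0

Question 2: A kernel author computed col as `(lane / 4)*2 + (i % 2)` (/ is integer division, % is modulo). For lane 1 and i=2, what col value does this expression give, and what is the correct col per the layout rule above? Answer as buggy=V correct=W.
buggy=0 correct=2

`(lane / 4)*2 + (i % 2)`[1,2]=>0
1: grp=0,tig=1
[2] (0+8,1*2+0) = (8,2)
col: 0 vs 2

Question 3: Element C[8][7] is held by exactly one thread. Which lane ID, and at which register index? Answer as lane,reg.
3,3

r: 8->gid=0,r8=1  c: 7->tid=3,i&1=1
L=0*4+3=3  i=1*2+1=3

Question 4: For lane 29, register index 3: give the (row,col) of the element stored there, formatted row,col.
15,3

lane 29: gr=7 (29/4), th=1 (29%4)
i=3: r=7+8=15, c=1*2+1=3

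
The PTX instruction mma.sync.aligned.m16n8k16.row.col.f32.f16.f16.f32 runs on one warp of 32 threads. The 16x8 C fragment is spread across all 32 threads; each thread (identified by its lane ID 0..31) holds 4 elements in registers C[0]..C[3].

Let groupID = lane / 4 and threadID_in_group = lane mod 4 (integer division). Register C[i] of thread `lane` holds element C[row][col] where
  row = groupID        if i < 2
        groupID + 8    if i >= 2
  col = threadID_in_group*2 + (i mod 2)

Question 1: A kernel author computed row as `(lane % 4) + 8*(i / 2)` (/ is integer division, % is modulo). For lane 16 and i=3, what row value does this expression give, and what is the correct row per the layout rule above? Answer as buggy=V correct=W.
buggy=8 correct=12

`(lane % 4) + 8*(i / 2)`[16,3]⇒8
L=16⇒gr=16>>2=4, th=16&3=0
[3]⇒row 4+8=12  col 0·2+1=1
row: 8 vs 12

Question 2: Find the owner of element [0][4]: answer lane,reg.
r=0⇒gr=0,Rb=0  c=4⇒th=2,odd=0
L=0*4+2=2  i=0*2+0=0

2,0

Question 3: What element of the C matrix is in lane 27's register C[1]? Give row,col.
6,7

27: gr=6,th=3
[1] (6+0,3*2+1) = (6,7)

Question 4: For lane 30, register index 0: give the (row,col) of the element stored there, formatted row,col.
lane 30→30/4=7, 30 mod 4=2
i=0  r:7+0→7  c:2·2+0→4

7,4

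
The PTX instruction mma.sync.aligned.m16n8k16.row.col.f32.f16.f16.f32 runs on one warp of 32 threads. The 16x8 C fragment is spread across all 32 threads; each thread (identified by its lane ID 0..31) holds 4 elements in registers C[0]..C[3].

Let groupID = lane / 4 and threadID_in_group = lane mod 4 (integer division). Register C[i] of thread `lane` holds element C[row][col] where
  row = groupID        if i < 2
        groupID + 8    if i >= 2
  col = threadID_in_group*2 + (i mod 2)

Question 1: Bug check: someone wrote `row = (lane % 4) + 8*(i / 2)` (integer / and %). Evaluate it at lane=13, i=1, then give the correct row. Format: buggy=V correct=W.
`(lane % 4) + 8*(i / 2)`[13,1]->1
lane 13->13/4=3, 13 mod 4=1
i=1  r:3+0->3  c:2·1+1->3
row: 1 vs 3

buggy=1 correct=3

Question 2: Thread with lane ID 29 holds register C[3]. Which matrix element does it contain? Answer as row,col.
L=29->g=29>>2=7, t=29&3=1
[3]->row 7+8=15  col 1·2+1=3

15,3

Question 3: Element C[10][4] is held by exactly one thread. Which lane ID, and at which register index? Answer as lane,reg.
10,2

r:10=>grp=2,rB=1  c:4=>tig=2,lo=0
L=2*4+2=10  i=1*2+0=2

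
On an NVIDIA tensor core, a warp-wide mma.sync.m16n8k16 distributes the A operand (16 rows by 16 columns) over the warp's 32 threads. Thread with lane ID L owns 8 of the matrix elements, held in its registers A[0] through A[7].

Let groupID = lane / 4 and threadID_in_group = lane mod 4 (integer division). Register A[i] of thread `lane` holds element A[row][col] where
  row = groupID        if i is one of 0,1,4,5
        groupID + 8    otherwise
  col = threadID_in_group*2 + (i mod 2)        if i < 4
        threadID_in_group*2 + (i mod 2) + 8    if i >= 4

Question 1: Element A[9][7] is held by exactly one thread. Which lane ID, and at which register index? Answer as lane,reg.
7,3

r: 9->gid=1,r8=1  c: 7->c8=0,tid=3,i&1=1
L=1*4+3=7  i=0*4+1*2+1=3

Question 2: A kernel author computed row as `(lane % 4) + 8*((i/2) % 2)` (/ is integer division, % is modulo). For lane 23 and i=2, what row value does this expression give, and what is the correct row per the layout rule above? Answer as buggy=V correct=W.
buggy=11 correct=13

`(lane % 4) + 8*((i/2) % 2)`[23,2]→11
23: G=5,T=3
[2] (5+8,3*2+0+0) = (13,6)
row: 11 vs 13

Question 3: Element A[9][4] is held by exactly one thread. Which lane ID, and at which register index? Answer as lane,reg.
r=9⇒gr=1,Rb=1  c=4⇒Cb=0,th=2,odd=0
L=1*4+2=6  i=0*4+1*2+0=2

6,2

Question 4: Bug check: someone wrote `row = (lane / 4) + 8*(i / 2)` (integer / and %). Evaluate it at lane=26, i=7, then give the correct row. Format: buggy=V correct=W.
buggy=30 correct=14

`(lane / 4) + 8*(i / 2)`[26,7]->30
lane 26->26/4=6, 26 mod 4=2
i=7  r:6+8->14  c:2·2+1+8->13
row: 30 vs 14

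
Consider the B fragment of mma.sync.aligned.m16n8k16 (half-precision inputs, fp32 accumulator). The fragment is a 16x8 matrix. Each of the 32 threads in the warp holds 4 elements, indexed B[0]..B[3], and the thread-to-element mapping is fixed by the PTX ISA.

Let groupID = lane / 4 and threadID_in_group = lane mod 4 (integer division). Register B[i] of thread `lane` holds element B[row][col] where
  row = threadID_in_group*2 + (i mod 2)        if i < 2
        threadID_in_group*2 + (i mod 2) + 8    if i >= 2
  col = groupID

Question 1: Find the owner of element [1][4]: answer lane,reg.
16,1

c=4⇒gr=4  r=1⇒Rb=0,th=0,odd=1
L=4*4+0=16  i=0*2+1=1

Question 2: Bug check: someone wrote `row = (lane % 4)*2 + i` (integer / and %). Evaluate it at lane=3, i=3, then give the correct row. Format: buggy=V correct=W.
buggy=9 correct=15

`(lane % 4)*2 + i`[3,3]⇒9
L=3⇒gr=3>>2=0, th=3&3=3
[3]⇒row 3·2+1+8=15  col gr=0
row: 9 vs 15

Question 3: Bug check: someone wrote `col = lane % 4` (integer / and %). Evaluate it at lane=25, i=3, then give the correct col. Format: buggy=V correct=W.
buggy=1 correct=6

`lane % 4`[25,3]=>1
L=25=>grp=25>>2=6, tig=25&3=1
[3]=>row 1·2+1+8=11  col grp=6
col: 1 vs 6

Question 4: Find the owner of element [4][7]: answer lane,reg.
c=7⇒gr=7  r=4⇒Rb=0,th=2,odd=0
L=7*4+2=30  i=0*2+0=0

30,0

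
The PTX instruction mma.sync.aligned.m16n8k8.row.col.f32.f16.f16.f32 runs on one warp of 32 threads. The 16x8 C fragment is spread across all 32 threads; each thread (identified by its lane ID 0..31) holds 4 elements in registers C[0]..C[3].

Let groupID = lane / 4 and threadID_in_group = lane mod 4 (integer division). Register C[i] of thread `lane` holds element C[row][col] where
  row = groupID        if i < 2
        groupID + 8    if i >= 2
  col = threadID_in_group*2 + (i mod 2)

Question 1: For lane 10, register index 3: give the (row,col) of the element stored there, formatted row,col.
10,5

L=10->g=10>>2=2, t=10&3=2
[3]->row 2+8=10  col 2·2+1=5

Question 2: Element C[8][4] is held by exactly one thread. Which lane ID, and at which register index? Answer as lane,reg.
r=8⇒gr=0,Rb=1  c=4⇒th=2,odd=0
L=0*4+2=2  i=1*2+0=2

2,2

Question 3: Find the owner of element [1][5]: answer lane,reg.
6,1

r:1=>grp=1,rB=0  c:5=>tig=2,lo=1
L=1*4+2=6  i=0*2+1=1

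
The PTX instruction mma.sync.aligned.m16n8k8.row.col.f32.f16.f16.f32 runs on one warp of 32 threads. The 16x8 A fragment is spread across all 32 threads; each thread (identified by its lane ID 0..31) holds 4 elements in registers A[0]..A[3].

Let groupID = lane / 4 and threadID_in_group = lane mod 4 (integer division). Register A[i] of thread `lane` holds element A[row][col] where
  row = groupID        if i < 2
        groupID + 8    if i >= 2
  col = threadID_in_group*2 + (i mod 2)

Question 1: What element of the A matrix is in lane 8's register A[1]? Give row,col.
8: g=2,t=0
[1] (2+0,0*2+1) = (2,1)

2,1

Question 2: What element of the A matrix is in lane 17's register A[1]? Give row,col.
17: G=4,T=1
[1] (4+0,1*2+1) = (4,3)

4,3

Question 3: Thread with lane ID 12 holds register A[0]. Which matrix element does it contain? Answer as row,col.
3,0

12: gr=3,th=0
[0] (3+0,0*2+0) = (3,0)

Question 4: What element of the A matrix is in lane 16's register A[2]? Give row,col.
16: g=4,t=0
[2] (4+8,0*2+0) = (12,0)

12,0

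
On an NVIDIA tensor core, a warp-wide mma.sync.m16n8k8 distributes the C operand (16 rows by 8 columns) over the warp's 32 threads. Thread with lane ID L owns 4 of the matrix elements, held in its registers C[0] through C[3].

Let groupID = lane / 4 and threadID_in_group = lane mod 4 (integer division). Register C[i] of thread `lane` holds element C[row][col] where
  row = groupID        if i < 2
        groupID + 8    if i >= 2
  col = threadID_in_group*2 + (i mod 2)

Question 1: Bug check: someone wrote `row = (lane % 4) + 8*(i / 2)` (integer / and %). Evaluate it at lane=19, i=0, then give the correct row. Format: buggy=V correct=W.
buggy=3 correct=4

`(lane % 4) + 8*(i / 2)`[19,0]⇒3
L=19⇒gr=19>>2=4, th=19&3=3
[0]⇒row 4+0=4  col 3·2+0=6
row: 3 vs 4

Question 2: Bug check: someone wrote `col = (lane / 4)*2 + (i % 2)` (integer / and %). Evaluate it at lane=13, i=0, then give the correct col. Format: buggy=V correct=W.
`(lane / 4)*2 + (i % 2)`[13,0]->6
L=13->gid=13>>2=3, tid=13&3=1
[0]->row 3+0=3  col 1·2+0=2
col: 6 vs 2

buggy=6 correct=2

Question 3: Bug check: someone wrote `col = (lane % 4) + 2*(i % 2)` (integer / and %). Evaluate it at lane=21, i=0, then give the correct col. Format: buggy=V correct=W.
buggy=1 correct=2

`(lane % 4) + 2*(i % 2)`[21,0]⇒1
lane 21: gr=5 (21/4), th=1 (21%4)
i=0: r=5+0=5, c=1*2+0=2
col: 1 vs 2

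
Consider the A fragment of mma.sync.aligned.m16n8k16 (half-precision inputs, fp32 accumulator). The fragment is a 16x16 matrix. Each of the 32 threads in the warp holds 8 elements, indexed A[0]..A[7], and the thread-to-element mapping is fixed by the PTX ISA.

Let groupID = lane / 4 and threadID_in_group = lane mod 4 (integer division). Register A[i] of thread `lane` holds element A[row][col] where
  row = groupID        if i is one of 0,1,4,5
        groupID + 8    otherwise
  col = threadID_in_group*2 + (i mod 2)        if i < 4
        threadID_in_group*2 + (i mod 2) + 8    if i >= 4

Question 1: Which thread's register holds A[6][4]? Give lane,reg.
26,0

r: 6->gid=6,r8=0  c: 4->c8=0,tid=2,i&1=0
L=6*4+2=26  i=0*4+0*2+0=0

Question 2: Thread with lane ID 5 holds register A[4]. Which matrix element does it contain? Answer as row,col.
1,10

lane 5=>5/4=1, 5 mod 4=1
i=4  r:1+0=>1  c:2·1+0+8=>10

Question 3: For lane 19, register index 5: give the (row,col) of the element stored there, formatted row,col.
4,15

L=19=>grp=19>>2=4, tig=19&3=3
[5]=>row 4+0=4  col 3·2+1+8=15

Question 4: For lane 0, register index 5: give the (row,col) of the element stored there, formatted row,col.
0: gr=0,th=0
[5] (0+0,0*2+1+8) = (0,9)

0,9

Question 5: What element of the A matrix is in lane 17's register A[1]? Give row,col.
4,3

L=17->gid=17>>2=4, tid=17&3=1
[1]->row 4+0=4  col 1·2+1+0=3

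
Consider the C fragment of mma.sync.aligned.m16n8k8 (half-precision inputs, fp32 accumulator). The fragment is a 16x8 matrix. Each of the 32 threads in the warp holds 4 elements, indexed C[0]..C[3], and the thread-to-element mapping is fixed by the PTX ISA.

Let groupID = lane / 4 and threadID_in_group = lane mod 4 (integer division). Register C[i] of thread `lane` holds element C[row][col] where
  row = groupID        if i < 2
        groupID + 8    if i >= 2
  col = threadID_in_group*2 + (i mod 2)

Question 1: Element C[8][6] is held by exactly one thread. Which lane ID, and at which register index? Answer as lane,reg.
3,2

r=8⇒gr=0,Rb=1  c=6⇒th=3,odd=0
L=0*4+3=3  i=1*2+0=2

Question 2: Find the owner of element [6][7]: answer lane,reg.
r: 6->gid=6,r8=0  c: 7->tid=3,i&1=1
L=6*4+3=27  i=0*2+1=1

27,1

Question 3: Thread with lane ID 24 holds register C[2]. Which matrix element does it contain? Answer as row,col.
lane 24: g=6 (24/4), t=0 (24%4)
i=2: r=6+8=14, c=0*2+0=0

14,0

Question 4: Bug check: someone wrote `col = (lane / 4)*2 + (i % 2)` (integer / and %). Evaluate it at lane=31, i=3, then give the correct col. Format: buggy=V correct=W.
`(lane / 4)*2 + (i % 2)`[31,3]->15
31: gid=7,tid=3
[3] (7+8,3*2+1) = (15,7)
col: 15 vs 7

buggy=15 correct=7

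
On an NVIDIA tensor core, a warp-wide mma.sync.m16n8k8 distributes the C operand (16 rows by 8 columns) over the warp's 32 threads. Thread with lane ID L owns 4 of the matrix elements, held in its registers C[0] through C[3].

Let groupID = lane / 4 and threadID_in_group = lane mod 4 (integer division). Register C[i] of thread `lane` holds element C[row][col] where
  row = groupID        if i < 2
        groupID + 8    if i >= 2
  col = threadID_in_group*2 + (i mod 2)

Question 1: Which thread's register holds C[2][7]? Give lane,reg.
r=2->g=2,rb=0  c=7->t=3,b0=1
L=2*4+3=11  i=0*2+1=1

11,1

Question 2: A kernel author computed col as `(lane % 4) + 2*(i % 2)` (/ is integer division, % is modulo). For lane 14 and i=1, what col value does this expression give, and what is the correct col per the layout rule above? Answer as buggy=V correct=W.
`(lane % 4) + 2*(i % 2)`[14,1]→4
14: G=3,T=2
[1] (3+0,2*2+1) = (3,5)
col: 4 vs 5

buggy=4 correct=5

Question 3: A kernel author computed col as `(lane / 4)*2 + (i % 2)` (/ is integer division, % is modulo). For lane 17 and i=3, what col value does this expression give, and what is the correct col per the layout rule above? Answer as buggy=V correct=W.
`(lane / 4)*2 + (i % 2)`[17,3]→9
17: G=4,T=1
[3] (4+8,1*2+1) = (12,3)
col: 9 vs 3

buggy=9 correct=3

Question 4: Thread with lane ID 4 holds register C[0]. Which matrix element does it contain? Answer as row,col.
L=4⇒gr=4>>2=1, th=4&3=0
[0]⇒row 1+0=1  col 0·2+0=0

1,0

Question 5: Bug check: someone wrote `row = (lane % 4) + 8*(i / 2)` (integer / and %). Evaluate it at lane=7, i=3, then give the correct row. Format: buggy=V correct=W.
buggy=11 correct=9

`(lane % 4) + 8*(i / 2)`[7,3]⇒11
L=7⇒gr=7>>2=1, th=7&3=3
[3]⇒row 1+8=9  col 3·2+1=7
row: 11 vs 9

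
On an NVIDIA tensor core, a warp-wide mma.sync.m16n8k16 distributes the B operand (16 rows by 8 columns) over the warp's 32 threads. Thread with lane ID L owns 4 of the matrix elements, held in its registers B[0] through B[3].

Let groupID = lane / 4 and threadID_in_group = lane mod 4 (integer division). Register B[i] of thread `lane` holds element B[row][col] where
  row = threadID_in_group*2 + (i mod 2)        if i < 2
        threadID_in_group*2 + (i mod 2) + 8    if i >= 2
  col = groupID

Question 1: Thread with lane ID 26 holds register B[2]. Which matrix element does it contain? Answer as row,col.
lane 26->26/4=6, 26 mod 4=2
i=2  r:2·2+0+8->12  c:6

12,6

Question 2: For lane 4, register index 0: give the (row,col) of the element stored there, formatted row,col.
lane 4->4/4=1, 4 mod 4=0
i=0  r:2·0+0+0->0  c:1

0,1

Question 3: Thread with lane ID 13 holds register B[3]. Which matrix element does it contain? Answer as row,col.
lane 13: grp=3 (13/4), tig=1 (13%4)
i=3: r=1*2+1+8=11, c=grp=3

11,3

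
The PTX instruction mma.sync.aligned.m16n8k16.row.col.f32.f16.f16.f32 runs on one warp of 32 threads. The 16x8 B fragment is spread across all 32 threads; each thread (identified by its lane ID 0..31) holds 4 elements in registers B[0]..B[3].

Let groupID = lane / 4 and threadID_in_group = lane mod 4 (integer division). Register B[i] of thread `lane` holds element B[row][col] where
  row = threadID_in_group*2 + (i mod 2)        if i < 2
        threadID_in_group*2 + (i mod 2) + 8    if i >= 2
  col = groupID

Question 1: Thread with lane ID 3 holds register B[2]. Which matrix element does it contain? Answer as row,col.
lane 3->3/4=0, 3 mod 4=3
i=2  r:2·3+0+8->14  c:0

14,0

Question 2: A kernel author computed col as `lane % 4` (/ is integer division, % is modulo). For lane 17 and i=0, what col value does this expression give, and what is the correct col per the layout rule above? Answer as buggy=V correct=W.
buggy=1 correct=4

`lane % 4`[17,0]→1
lane 17: G=4 (17/4), T=1 (17%4)
i=0: r=1*2+0+0=2, c=G=4
col: 1 vs 4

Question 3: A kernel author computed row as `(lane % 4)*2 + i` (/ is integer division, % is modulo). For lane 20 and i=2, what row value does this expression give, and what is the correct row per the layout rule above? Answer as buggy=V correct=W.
`(lane % 4)*2 + i`[20,2]->2
lane 20->20/4=5, 20 mod 4=0
i=2  r:2·0+0+8->8  c:5
row: 2 vs 8

buggy=2 correct=8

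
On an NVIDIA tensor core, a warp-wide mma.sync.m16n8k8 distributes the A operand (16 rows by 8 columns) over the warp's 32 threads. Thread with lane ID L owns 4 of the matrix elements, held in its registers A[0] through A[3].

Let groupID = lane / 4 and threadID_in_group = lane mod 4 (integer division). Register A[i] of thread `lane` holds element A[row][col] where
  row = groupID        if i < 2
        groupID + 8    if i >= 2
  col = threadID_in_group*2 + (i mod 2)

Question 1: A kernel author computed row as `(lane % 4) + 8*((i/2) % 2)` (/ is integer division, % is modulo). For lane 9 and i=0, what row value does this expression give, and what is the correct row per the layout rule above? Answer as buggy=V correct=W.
`(lane % 4) + 8*((i/2) % 2)`[9,0]=>1
9: grp=2,tig=1
[0] (2+0,1*2+0) = (2,2)
row: 1 vs 2

buggy=1 correct=2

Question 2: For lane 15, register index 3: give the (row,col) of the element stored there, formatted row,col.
11,7

lane 15: G=3 (15/4), T=3 (15%4)
i=3: r=3+8=11, c=3*2+1=7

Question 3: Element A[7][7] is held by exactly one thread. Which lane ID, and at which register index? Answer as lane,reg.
31,1

r:7=>grp=7,rB=0  c:7=>tig=3,lo=1
L=7*4+3=31  i=0*2+1=1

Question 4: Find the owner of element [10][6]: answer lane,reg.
11,2

r:10=>grp=2,rB=1  c:6=>tig=3,lo=0
L=2*4+3=11  i=1*2+0=2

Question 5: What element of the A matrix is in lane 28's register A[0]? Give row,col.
7,0

L=28⇒gr=28>>2=7, th=28&3=0
[0]⇒row 7+0=7  col 0·2+0=0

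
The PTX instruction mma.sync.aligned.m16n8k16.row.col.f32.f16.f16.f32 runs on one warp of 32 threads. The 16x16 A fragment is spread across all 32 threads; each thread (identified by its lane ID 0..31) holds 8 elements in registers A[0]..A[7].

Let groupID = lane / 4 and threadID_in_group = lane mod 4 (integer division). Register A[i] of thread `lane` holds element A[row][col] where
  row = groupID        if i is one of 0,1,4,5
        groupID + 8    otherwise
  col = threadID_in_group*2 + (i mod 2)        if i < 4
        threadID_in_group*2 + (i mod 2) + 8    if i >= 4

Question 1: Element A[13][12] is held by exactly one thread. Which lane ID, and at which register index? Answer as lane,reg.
r=13->g=5,rb=1  c=12->cb=1,t=2,b0=0
L=5*4+2=22  i=1*4+1*2+0=6

22,6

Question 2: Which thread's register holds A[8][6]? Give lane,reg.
3,2

r:8=>grp=0,rB=1  c:6=>cB=0,tig=3,lo=0
L=0*4+3=3  i=0*4+1*2+0=2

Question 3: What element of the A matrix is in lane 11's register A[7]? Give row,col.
11: G=2,T=3
[7] (2+8,3*2+1+8) = (10,15)

10,15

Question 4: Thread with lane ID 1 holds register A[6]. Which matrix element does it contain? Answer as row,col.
8,10

lane 1: gr=0 (1/4), th=1 (1%4)
i=6: r=0+8=8, c=1*2+0+8=10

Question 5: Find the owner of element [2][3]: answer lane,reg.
r=2⇒gr=2,Rb=0  c=3⇒Cb=0,th=1,odd=1
L=2*4+1=9  i=0*4+0*2+1=1

9,1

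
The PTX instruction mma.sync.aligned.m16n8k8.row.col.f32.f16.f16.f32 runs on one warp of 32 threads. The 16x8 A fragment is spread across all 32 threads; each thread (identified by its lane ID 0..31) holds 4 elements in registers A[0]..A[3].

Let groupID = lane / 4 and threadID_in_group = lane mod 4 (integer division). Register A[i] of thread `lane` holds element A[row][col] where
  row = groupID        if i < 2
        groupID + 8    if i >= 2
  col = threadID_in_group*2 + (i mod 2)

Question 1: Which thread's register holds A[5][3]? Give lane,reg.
r: 5->gid=5,r8=0  c: 3->tid=1,i&1=1
L=5*4+1=21  i=0*2+1=1

21,1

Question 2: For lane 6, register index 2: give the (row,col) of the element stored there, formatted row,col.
lane 6: G=1 (6/4), T=2 (6%4)
i=2: r=1+8=9, c=2*2+0=4

9,4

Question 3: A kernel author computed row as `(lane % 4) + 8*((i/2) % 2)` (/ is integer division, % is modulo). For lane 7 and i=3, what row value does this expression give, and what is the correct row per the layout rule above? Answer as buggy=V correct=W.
buggy=11 correct=9

`(lane % 4) + 8*((i/2) % 2)`[7,3]=>11
L=7=>grp=7>>2=1, tig=7&3=3
[3]=>row 1+8=9  col 3·2+1=7
row: 11 vs 9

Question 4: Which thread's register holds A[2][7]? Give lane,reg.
11,1

r=2⇒gr=2,Rb=0  c=7⇒th=3,odd=1
L=2*4+3=11  i=0*2+1=1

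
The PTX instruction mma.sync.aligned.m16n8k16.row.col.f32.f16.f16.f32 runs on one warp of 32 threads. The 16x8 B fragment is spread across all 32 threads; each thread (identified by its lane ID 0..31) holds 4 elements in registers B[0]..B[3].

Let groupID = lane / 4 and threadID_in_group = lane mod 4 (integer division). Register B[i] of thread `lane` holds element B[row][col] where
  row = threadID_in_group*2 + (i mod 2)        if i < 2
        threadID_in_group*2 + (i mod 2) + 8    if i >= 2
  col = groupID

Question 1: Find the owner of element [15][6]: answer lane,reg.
27,3

c:6=>grp=6  r:15=>rB=1,tig=3,lo=1
L=6*4+3=27  i=1*2+1=3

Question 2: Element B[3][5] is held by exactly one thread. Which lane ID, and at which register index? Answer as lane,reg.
c=5→G=5  r=3→rhi=0,T=1,p=1
L=5*4+1=21  i=0*2+1=1

21,1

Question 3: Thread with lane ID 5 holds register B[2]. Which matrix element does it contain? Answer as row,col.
10,1

lane 5=>5/4=1, 5 mod 4=1
i=2  r:2·1+0+8=>10  c:1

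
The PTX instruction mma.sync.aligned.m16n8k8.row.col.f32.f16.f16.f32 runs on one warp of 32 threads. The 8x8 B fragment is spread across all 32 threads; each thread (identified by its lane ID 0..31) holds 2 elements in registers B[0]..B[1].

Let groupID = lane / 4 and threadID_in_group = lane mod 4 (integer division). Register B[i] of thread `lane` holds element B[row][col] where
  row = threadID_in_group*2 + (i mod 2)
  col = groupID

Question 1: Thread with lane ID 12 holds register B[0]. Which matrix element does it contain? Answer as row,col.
0,3

lane 12->12/4=3, 12 mod 4=0
i=0  r:2·0+0->0  c:3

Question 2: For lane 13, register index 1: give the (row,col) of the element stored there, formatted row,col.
3,3

L=13->gid=13>>2=3, tid=13&3=1
[1]->row 1·2+1=3  col gid=3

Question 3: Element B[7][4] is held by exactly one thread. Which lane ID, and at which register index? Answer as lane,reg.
19,1

c:4=>grp=4  r:7=>tig=3,lo=1
L=4*4+3=19  i=1=1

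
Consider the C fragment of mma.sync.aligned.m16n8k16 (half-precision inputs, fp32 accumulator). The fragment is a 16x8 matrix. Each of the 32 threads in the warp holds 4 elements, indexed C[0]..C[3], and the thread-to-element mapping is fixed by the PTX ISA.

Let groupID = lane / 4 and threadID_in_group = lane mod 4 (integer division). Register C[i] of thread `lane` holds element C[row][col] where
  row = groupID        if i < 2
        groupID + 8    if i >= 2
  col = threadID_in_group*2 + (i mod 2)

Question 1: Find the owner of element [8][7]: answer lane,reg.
r=8→G=0,rhi=1  c=7→T=3,p=1
L=0*4+3=3  i=1*2+1=3

3,3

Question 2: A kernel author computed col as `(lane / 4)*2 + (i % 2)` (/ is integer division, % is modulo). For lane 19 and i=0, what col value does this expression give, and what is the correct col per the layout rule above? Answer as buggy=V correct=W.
`(lane / 4)*2 + (i % 2)`[19,0]->8
lane 19: gid=4 (19/4), tid=3 (19%4)
i=0: r=4+0=4, c=3*2+0=6
col: 8 vs 6

buggy=8 correct=6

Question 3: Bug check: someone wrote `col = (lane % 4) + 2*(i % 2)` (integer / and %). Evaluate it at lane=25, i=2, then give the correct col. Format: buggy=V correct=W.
`(lane % 4) + 2*(i % 2)`[25,2]→1
lane 25: G=6 (25/4), T=1 (25%4)
i=2: r=6+8=14, c=1*2+0=2
col: 1 vs 2

buggy=1 correct=2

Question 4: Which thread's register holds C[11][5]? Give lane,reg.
r=11⇒gr=3,Rb=1  c=5⇒th=2,odd=1
L=3*4+2=14  i=1*2+1=3

14,3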